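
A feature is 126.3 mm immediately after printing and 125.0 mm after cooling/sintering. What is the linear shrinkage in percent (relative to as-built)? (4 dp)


Shrinkage = ((126.3-125.0)/126.3)*100 = 1.0293 %


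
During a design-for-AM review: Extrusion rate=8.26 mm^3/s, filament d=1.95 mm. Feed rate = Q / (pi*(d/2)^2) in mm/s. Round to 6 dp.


A = pi*(1.95/2)^2 = 2.986477
v = 8.26 / 2.986477 = 2.765801 mm/s


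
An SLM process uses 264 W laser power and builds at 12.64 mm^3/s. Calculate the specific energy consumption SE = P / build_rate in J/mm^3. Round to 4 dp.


SE = 264 / 12.64 = 20.8861 J/mm^3


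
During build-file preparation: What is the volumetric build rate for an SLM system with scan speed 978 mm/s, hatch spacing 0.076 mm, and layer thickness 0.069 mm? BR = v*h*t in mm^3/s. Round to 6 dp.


Rate = 978 * 0.076 * 0.069 = 5.128632 mm^3/s


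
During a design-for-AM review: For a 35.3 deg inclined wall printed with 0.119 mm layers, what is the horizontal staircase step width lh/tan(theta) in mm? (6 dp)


step = 0.119 / tan(35.3) = 0.16807 mm


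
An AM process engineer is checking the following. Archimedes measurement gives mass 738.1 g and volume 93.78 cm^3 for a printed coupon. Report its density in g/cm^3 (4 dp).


rho = 738.1 / 93.78 = 7.8705 g/cm^3


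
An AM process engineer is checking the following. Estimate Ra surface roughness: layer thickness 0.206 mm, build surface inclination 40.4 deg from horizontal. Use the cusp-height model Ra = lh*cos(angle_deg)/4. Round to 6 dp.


Ra = 0.206 * cos(40.4) / 4 = 0.039219 mm


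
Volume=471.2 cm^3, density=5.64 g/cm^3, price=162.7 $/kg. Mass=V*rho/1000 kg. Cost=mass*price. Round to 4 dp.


Mass = 471.2*5.64/1000 = 2.657568 kg
Cost = 2.657568 * 162.7 = 432.3863 $


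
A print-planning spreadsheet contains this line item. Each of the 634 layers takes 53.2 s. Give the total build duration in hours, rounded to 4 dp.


t = 634 * 53.2 / 3600 = 9.3691 hrs


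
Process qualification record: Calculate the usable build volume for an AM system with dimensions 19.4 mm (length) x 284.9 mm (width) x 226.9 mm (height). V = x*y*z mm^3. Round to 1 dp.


V = 19.4 * 284.9 * 226.9 = 1254089.9 mm^3


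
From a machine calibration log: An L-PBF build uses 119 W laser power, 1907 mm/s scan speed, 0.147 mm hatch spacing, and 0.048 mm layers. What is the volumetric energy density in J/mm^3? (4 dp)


E = 119 / (1907*0.147*0.048) = 8.8438 J/mm^3


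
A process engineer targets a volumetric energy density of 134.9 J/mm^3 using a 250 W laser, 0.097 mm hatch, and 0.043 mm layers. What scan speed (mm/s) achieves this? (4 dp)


v = 250 / (134.9*0.097*0.043) = 444.3118 mm/s


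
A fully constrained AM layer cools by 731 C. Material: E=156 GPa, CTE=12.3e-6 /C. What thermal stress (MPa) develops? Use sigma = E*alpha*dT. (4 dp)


sigma = 156*1000 * 12.3e-6 * 731 = 1402.6428 MPa


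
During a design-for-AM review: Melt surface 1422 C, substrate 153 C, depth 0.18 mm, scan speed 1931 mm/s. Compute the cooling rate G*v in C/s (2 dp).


G = (1422-153)/0.18 = 7050.0 C/mm
CR = 7050.0 * 1931 = 13613550.0 C/s


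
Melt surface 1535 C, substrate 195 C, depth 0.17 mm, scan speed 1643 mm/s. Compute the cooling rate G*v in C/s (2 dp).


G = (1535-195)/0.17 = 7882.35294118 C/mm
CR = 7882.35294118 * 1643 = 12950705.88 C/s


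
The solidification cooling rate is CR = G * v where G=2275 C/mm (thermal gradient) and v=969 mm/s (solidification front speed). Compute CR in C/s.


CR = 2275 * 969 = 2204475 C/s


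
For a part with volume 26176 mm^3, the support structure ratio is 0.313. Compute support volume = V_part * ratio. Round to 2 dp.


V_support = 26176 * 0.313 = 8193.09 mm^3


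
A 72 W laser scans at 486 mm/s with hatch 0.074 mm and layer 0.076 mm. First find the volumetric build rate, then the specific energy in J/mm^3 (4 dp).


Build rate = 486 * 0.074 * 0.076 = 2.733264 mm^3/s
SE = 72 / 2.733264 = 26.3421 J/mm^3


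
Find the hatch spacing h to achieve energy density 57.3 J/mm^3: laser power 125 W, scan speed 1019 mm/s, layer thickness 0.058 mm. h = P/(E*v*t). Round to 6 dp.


h = 125 / (57.3*1019*0.058) = 0.036911 mm


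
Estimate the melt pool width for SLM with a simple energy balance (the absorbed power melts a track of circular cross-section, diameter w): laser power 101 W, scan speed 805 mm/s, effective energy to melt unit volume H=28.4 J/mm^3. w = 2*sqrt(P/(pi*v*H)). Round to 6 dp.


w = 2*sqrt(101/(pi*805*28.4)) = 0.075 mm


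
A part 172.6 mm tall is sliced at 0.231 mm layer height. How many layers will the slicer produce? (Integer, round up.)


Layers = ceil(172.6/0.231) = 748


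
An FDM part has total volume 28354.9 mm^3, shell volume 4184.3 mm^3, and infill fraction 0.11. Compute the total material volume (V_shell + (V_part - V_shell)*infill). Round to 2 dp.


V_infill = (28354.9 - 4184.3) * 0.11 = 2658.77
V_total = 4184.3 + 2658.77 = 6843.07 mm^3


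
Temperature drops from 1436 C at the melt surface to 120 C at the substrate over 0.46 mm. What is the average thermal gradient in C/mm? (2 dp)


G = (1436-120)/0.46 = 2860.87 C/mm


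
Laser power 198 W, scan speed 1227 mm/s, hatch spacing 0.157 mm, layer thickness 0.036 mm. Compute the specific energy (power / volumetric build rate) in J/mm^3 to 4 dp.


Build rate = 1227 * 0.157 * 0.036 = 6.935004 mm^3/s
SE = 198 / 6.935004 = 28.5508 J/mm^3


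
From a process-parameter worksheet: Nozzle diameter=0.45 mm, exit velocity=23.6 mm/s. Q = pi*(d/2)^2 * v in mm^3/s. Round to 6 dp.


A = pi*(0.45/2)^2 = 0.15904313 mm^2
Q = 0.15904313 * 23.6 = 3.753418 mm^3/s


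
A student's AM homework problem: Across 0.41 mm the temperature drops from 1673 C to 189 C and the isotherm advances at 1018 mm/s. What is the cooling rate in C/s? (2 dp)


G = (1673-189)/0.41 = 3619.51219512 C/mm
CR = 3619.51219512 * 1018 = 3684663.41 C/s


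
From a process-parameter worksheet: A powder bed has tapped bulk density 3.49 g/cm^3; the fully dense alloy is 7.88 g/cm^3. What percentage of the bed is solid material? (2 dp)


Packing = (3.49/7.88)*100 = 44.29 %


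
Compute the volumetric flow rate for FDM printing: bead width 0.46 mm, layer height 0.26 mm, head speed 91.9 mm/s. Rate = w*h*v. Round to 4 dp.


Rate = 0.46 * 0.26 * 91.9 = 10.9912 mm^3/s


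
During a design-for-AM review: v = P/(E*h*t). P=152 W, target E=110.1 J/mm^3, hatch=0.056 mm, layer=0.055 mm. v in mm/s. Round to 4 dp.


v = 152 / (110.1*0.056*0.055) = 448.2348 mm/s


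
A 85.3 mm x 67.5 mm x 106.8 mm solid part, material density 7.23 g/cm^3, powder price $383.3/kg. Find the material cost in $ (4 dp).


V = 85.3 * 67.5 * 106.8 = 614927.7 mm^3 = 614.9277 cm^3
Mass = 614.9277 * 7.23 / 1000 = 4.44592727 kg
Cost = 4.44592727 * 383.3 = 1704.1239 $


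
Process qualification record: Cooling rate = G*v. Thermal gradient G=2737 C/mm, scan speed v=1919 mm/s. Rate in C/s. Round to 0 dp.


CR = 2737 * 1919 = 5252303 C/s


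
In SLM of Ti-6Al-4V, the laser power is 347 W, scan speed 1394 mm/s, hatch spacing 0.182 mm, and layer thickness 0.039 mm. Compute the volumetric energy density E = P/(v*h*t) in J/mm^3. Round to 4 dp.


E = 347 / (1394*0.182*0.039) = 35.0696 J/mm^3


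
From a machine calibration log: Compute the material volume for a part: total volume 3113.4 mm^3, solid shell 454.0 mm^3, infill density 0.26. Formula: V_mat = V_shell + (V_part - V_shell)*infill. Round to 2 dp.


V_infill = (3113.4 - 454.0) * 0.26 = 691.44
V_total = 454.0 + 691.44 = 1145.44 mm^3


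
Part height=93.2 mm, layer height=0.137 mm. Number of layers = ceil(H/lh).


Layers = ceil(93.2/0.137) = 681


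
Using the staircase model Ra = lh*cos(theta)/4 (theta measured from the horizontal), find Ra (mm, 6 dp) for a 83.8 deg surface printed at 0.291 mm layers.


Ra = 0.291 * cos(83.8) / 4 = 0.007857 mm


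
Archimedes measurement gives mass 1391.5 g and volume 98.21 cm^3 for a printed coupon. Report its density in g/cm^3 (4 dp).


rho = 1391.5 / 98.21 = 14.1686 g/cm^3


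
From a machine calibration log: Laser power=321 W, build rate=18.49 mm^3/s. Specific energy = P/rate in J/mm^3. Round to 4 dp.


SE = 321 / 18.49 = 17.3607 J/mm^3


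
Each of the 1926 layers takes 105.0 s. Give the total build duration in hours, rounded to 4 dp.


t = 1926 * 105.0 / 3600 = 56.175 hrs


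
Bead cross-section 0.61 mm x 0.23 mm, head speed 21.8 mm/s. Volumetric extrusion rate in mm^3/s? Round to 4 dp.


Rate = 0.61 * 0.23 * 21.8 = 3.0585 mm^3/s


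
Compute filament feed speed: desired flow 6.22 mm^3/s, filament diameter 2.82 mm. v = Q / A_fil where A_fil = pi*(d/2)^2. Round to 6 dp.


A = pi*(2.82/2)^2 = 6.2458
v = 6.22 / 6.2458 = 0.995869 mm/s


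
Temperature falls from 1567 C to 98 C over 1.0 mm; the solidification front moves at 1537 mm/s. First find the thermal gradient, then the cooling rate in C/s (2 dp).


G = (1567-98)/1.0 = 1469.0 C/mm
CR = 1469.0 * 1537 = 2257853.0 C/s


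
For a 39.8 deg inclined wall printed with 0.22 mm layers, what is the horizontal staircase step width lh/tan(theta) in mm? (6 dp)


step = 0.22 / tan(39.8) = 0.264052 mm


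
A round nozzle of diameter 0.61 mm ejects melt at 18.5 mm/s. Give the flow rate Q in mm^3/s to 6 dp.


A = pi*(0.61/2)^2 = 0.29224666 mm^2
Q = 0.29224666 * 18.5 = 5.406563 mm^3/s


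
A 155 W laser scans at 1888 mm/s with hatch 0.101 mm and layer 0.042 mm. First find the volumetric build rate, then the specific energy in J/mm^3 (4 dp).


Build rate = 1888 * 0.101 * 0.042 = 8.008896 mm^3/s
SE = 155 / 8.008896 = 19.3535 J/mm^3


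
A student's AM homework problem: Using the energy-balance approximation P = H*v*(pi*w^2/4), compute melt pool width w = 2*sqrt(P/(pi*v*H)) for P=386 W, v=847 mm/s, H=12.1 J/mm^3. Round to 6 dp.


w = 2*sqrt(386/(pi*847*12.1)) = 0.218985 mm


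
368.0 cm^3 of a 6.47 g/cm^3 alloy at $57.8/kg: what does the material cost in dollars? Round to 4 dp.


Mass = 368.0*6.47/1000 = 2.38096 kg
Cost = 2.38096 * 57.8 = 137.6195 $


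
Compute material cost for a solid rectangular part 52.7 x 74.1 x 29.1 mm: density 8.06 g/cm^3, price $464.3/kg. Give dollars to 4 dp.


V = 52.7 * 74.1 * 29.1 = 113637.537 mm^3 = 113.637537 cm^3
Mass = 113.637537 * 8.06 / 1000 = 0.91591855 kg
Cost = 0.91591855 * 464.3 = 425.261 $


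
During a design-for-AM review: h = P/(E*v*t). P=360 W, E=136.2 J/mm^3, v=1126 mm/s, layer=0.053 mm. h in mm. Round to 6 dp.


h = 360 / (136.2*1126*0.053) = 0.044291 mm


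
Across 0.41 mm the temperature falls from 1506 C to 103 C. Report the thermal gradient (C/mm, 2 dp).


G = (1506-103)/0.41 = 3421.95 C/mm


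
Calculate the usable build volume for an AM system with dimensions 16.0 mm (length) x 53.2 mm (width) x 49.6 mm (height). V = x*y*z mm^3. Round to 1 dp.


V = 16.0 * 53.2 * 49.6 = 42219.5 mm^3


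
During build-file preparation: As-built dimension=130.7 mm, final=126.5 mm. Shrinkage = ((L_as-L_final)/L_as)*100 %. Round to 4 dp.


Shrinkage = ((130.7-126.5)/130.7)*100 = 3.2135 %


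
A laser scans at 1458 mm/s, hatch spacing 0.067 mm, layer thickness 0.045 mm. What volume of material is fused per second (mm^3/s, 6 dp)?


Rate = 1458 * 0.067 * 0.045 = 4.39587 mm^3/s


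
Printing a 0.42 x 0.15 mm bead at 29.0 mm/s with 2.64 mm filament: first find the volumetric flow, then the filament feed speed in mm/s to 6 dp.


Q = 0.42 * 0.15 * 29.0 = 1.827 mm^3/s
A_fil = pi*(2.64/2)^2 = 5.47391104 mm^2
v_feed = 1.827 / 5.47391104 = 0.333765 mm/s


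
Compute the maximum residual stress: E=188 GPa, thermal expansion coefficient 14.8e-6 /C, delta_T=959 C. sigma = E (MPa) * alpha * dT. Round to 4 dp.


sigma = 188*1000 * 14.8e-6 * 959 = 2668.3216 MPa


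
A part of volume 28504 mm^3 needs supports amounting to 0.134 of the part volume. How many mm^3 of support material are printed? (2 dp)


V_support = 28504 * 0.134 = 3819.54 mm^3


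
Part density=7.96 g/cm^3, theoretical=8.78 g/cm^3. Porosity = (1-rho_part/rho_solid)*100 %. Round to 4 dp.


Porosity = (1-7.96/8.78)*100 = 9.3394 %


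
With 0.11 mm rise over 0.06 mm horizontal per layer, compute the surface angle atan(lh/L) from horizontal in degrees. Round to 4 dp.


angle = atan(0.11/0.06) = 61.3895 degrees


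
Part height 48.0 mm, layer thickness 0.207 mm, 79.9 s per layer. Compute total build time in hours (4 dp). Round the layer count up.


Layers = ceil(48.0/0.207) = 232
t = 232 * 79.9 / 3600 = 5.1491 hrs


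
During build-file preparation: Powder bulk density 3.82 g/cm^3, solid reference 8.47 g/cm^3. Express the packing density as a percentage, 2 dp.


Packing = (3.82/8.47)*100 = 45.1 %


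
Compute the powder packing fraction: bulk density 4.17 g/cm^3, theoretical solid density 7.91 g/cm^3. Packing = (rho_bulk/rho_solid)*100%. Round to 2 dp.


Packing = (4.17/7.91)*100 = 52.72 %


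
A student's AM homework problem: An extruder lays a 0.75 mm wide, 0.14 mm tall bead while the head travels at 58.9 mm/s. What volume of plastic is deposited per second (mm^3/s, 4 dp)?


Rate = 0.75 * 0.14 * 58.9 = 6.1845 mm^3/s


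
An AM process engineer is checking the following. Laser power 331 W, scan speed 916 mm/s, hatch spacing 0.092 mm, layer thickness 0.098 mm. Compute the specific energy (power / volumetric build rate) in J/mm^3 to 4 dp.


Build rate = 916 * 0.092 * 0.098 = 8.258656 mm^3/s
SE = 331 / 8.258656 = 40.0792 J/mm^3


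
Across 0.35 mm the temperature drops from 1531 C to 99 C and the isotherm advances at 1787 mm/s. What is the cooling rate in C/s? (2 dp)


G = (1531-99)/0.35 = 4091.42857143 C/mm
CR = 4091.42857143 * 1787 = 7311382.86 C/s


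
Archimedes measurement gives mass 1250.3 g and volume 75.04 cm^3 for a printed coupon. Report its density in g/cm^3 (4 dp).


rho = 1250.3 / 75.04 = 16.6618 g/cm^3


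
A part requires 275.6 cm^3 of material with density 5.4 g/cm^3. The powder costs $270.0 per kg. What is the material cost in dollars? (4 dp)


Mass = 275.6*5.4/1000 = 1.48824 kg
Cost = 1.48824 * 270.0 = 401.8248 $


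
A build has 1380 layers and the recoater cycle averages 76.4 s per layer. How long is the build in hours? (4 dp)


t = 1380 * 76.4 / 3600 = 29.2867 hrs


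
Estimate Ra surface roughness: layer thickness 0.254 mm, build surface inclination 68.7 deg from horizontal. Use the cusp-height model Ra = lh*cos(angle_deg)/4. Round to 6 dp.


Ra = 0.254 * cos(68.7) / 4 = 0.023066 mm


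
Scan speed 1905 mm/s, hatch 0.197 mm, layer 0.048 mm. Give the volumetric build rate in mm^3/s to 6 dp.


Rate = 1905 * 0.197 * 0.048 = 18.01368 mm^3/s


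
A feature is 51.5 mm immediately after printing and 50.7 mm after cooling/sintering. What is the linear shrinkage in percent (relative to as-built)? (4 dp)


Shrinkage = ((51.5-50.7)/51.5)*100 = 1.5534 %


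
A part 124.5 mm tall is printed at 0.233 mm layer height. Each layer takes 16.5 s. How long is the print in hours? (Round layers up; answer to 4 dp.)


Layers = ceil(124.5/0.233) = 535
t = 535 * 16.5 / 3600 = 2.4521 hrs


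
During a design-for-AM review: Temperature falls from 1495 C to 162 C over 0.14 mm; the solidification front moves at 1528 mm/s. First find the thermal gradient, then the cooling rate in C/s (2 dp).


G = (1495-162)/0.14 = 9521.42857143 C/mm
CR = 9521.42857143 * 1528 = 14548742.86 C/s


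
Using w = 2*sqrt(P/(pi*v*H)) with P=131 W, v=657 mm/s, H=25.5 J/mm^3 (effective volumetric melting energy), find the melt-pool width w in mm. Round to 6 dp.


w = 2*sqrt(131/(pi*657*25.5)) = 0.099779 mm


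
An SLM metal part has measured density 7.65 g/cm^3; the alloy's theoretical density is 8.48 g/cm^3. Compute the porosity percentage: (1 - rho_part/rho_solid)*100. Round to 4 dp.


Porosity = (1-7.65/8.48)*100 = 9.7877 %


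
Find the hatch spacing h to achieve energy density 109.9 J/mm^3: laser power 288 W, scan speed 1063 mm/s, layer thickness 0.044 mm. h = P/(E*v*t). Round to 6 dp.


h = 288 / (109.9*1063*0.044) = 0.056028 mm


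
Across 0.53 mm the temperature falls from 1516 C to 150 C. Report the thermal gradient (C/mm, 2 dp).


G = (1516-150)/0.53 = 2577.36 C/mm


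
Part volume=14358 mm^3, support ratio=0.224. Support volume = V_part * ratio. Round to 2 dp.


V_support = 14358 * 0.224 = 3216.19 mm^3


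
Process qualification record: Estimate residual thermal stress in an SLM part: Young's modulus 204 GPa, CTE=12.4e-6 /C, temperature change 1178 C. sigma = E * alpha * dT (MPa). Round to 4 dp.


sigma = 204*1000 * 12.4e-6 * 1178 = 2979.8688 MPa


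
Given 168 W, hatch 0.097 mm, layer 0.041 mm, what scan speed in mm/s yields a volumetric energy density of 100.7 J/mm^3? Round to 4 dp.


v = 168 / (100.7*0.097*0.041) = 419.4925 mm/s


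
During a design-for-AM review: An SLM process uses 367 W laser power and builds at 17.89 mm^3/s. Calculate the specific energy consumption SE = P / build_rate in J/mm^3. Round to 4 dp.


SE = 367 / 17.89 = 20.5143 J/mm^3


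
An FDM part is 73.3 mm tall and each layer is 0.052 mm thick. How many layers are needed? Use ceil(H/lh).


Layers = ceil(73.3/0.052) = 1410


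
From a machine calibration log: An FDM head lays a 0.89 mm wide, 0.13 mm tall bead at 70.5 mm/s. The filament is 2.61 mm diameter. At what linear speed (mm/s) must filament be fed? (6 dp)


Q = 0.89 * 0.13 * 70.5 = 8.15685 mm^3/s
A_fil = pi*(2.61/2)^2 = 5.35021083 mm^2
v_feed = 8.15685 / 5.35021083 = 1.524585 mm/s


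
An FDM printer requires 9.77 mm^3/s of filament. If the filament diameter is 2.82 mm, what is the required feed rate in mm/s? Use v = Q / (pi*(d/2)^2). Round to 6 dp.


A = pi*(2.82/2)^2 = 6.2458
v = 9.77 / 6.2458 = 1.564251 mm/s


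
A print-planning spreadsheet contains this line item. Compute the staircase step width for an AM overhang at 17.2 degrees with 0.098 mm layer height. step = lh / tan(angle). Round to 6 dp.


step = 0.098 / tan(17.2) = 0.316587 mm


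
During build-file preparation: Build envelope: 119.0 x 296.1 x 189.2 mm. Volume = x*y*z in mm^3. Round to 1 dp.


V = 119.0 * 296.1 * 189.2 = 6666632.3 mm^3


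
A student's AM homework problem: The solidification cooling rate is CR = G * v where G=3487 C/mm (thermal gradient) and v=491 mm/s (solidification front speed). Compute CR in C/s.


CR = 3487 * 491 = 1712117 C/s


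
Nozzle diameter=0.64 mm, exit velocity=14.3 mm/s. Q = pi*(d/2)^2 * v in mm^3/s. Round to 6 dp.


A = pi*(0.64/2)^2 = 0.32169909 mm^2
Q = 0.32169909 * 14.3 = 4.600297 mm^3/s


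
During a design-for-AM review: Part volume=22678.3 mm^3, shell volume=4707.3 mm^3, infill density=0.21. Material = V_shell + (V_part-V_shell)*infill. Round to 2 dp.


V_infill = (22678.3 - 4707.3) * 0.21 = 3773.91
V_total = 4707.3 + 3773.91 = 8481.21 mm^3


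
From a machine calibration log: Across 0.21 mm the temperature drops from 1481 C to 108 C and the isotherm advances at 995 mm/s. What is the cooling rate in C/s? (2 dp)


G = (1481-108)/0.21 = 6538.0952381 C/mm
CR = 6538.0952381 * 995 = 6505404.76 C/s


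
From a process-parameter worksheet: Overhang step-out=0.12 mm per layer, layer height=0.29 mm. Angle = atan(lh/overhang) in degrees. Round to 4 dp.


angle = atan(0.29/0.12) = 67.5206 degrees


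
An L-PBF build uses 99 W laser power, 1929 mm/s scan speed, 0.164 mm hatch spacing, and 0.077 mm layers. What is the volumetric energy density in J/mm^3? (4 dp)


E = 99 / (1929*0.164*0.077) = 4.0641 J/mm^3


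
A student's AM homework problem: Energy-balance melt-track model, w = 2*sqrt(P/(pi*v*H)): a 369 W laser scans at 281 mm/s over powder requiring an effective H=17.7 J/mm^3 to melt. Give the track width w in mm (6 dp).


w = 2*sqrt(369/(pi*281*17.7)) = 0.307347 mm


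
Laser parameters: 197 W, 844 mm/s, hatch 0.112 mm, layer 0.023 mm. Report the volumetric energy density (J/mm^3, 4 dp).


E = 197 / (844*0.112*0.023) = 90.6104 J/mm^3


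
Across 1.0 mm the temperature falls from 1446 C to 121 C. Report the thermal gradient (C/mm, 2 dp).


G = (1446-121)/1.0 = 1325.0 C/mm


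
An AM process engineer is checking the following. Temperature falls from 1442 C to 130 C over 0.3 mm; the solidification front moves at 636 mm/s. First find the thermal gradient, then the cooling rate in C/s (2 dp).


G = (1442-130)/0.3 = 4373.33333333 C/mm
CR = 4373.33333333 * 636 = 2781440.0 C/s


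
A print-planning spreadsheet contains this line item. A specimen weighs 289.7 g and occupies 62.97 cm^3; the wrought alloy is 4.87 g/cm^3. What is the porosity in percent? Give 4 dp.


rho_part = 289.7 / 62.97 = 4.60060346 g/cm^3
Porosity = (1 - 4.60060346/4.87)*100 = 5.5318 %


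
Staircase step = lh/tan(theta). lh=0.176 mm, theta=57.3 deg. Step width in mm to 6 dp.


step = 0.176 / tan(57.3) = 0.11299 mm


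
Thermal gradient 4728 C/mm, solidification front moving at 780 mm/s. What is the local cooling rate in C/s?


CR = 4728 * 780 = 3687840 C/s


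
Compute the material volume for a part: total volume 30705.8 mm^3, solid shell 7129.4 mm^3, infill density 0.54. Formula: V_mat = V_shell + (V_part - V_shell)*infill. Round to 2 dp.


V_infill = (30705.8 - 7129.4) * 0.54 = 12731.26
V_total = 7129.4 + 12731.26 = 19860.66 mm^3


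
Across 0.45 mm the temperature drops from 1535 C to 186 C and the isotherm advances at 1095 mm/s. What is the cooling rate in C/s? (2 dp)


G = (1535-186)/0.45 = 2997.77777778 C/mm
CR = 2997.77777778 * 1095 = 3282566.67 C/s


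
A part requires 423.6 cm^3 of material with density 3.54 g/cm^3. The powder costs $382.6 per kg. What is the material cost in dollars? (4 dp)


Mass = 423.6*3.54/1000 = 1.499544 kg
Cost = 1.499544 * 382.6 = 573.7255 $


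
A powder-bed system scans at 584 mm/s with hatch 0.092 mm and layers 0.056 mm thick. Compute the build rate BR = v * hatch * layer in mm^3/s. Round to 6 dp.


Rate = 584 * 0.092 * 0.056 = 3.008768 mm^3/s


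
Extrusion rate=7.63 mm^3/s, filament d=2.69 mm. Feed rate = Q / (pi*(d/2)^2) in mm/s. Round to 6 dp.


A = pi*(2.69/2)^2 = 5.68322
v = 7.63 / 5.68322 = 1.342549 mm/s


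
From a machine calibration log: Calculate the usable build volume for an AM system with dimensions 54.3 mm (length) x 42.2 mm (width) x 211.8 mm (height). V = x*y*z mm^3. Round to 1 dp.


V = 54.3 * 42.2 * 211.8 = 485331.2 mm^3


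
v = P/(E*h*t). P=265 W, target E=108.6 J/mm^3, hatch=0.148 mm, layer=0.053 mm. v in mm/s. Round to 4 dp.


v = 265 / (108.6*0.148*0.053) = 311.0846 mm/s


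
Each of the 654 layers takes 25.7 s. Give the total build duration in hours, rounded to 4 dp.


t = 654 * 25.7 / 3600 = 4.6688 hrs


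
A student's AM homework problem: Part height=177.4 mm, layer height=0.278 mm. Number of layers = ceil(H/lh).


Layers = ceil(177.4/0.278) = 639


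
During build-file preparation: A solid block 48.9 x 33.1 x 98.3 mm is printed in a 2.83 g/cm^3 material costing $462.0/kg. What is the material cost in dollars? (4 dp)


V = 48.9 * 33.1 * 98.3 = 159107.397 mm^3 = 159.107397 cm^3
Mass = 159.107397 * 2.83 / 1000 = 0.45027393 kg
Cost = 0.45027393 * 462.0 = 208.0266 $


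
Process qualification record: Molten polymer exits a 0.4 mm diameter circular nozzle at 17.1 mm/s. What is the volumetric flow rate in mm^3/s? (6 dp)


A = pi*(0.4/2)^2 = 0.12566371 mm^2
Q = 0.12566371 * 17.1 = 2.148849 mm^3/s


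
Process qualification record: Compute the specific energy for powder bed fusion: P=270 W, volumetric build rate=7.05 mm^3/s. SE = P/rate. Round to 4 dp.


SE = 270 / 7.05 = 38.2979 J/mm^3


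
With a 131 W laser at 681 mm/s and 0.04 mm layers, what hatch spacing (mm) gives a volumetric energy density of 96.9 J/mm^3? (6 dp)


h = 131 / (96.9*681*0.04) = 0.04963 mm


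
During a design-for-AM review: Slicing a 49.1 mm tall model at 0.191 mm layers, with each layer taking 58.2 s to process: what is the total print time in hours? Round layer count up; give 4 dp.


Layers = ceil(49.1/0.191) = 258
t = 258 * 58.2 / 3600 = 4.171 hrs


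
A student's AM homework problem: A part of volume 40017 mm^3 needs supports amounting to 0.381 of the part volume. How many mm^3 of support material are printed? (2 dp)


V_support = 40017 * 0.381 = 15246.48 mm^3


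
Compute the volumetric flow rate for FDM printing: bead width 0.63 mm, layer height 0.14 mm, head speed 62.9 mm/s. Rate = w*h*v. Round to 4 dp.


Rate = 0.63 * 0.14 * 62.9 = 5.5478 mm^3/s


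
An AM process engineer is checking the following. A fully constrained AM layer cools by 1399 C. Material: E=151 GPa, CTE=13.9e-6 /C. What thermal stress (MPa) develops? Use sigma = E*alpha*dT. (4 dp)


sigma = 151*1000 * 13.9e-6 * 1399 = 2936.3611 MPa


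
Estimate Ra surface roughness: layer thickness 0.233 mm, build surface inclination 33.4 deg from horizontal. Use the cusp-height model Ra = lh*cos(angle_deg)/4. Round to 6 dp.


Ra = 0.233 * cos(33.4) / 4 = 0.04863 mm


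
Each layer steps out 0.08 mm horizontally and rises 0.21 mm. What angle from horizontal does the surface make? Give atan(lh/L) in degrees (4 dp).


angle = atan(0.21/0.08) = 69.1455 degrees


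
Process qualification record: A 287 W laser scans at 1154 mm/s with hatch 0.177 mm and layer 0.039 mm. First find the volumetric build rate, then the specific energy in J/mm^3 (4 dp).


Build rate = 1154 * 0.177 * 0.039 = 7.966062 mm^3/s
SE = 287 / 7.966062 = 36.0278 J/mm^3


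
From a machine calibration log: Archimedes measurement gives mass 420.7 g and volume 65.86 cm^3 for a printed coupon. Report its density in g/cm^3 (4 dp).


rho = 420.7 / 65.86 = 6.3878 g/cm^3


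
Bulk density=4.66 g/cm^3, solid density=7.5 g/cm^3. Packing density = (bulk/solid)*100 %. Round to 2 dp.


Packing = (4.66/7.5)*100 = 62.13 %


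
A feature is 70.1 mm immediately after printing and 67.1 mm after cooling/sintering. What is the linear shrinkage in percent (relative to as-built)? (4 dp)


Shrinkage = ((70.1-67.1)/70.1)*100 = 4.2796 %


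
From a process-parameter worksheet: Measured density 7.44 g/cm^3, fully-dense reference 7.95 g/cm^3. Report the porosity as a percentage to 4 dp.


Porosity = (1-7.44/7.95)*100 = 6.4151 %


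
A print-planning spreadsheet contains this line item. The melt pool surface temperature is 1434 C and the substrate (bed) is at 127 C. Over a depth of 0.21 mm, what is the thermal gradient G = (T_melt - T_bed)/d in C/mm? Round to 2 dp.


G = (1434-127)/0.21 = 6223.81 C/mm


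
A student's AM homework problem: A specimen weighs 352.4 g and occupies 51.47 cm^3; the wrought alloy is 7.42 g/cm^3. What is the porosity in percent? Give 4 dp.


rho_part = 352.4 / 51.47 = 6.84670682 g/cm^3
Porosity = (1 - 6.84670682/7.42)*100 = 7.7263 %


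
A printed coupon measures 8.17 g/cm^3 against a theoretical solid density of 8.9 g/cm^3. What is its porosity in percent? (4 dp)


Porosity = (1-8.17/8.9)*100 = 8.2022 %


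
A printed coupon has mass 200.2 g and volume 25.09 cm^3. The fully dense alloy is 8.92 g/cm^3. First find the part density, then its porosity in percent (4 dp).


rho_part = 200.2 / 25.09 = 7.97927461 g/cm^3
Porosity = (1 - 7.97927461/8.92)*100 = 10.5462 %


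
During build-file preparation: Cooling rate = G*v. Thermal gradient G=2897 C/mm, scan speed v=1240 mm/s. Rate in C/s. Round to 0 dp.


CR = 2897 * 1240 = 3592280 C/s


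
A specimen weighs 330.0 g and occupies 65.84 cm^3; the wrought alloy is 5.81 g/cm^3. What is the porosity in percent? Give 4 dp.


rho_part = 330.0 / 65.84 = 5.01215067 g/cm^3
Porosity = (1 - 5.01215067/5.81)*100 = 13.7323 %


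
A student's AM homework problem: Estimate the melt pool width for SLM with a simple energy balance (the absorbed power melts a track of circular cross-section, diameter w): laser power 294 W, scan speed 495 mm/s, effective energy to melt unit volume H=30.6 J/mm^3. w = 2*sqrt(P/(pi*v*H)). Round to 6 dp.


w = 2*sqrt(294/(pi*495*30.6)) = 0.157205 mm


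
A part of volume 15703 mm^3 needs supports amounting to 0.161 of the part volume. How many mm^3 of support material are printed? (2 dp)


V_support = 15703 * 0.161 = 2528.18 mm^3


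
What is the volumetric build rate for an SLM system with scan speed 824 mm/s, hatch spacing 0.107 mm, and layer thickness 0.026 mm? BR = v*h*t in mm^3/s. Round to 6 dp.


Rate = 824 * 0.107 * 0.026 = 2.292368 mm^3/s


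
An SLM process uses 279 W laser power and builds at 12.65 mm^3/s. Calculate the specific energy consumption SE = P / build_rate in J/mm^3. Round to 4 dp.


SE = 279 / 12.65 = 22.0553 J/mm^3


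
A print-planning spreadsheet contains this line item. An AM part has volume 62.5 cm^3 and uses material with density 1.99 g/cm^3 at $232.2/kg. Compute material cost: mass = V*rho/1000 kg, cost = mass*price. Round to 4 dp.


Mass = 62.5*1.99/1000 = 0.124375 kg
Cost = 0.124375 * 232.2 = 28.8799 $


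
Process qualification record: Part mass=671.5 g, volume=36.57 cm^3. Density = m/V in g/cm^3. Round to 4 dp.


rho = 671.5 / 36.57 = 18.362 g/cm^3


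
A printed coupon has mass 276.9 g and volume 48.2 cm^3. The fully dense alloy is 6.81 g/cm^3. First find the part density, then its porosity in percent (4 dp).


rho_part = 276.9 / 48.2 = 5.74481328 g/cm^3
Porosity = (1 - 5.74481328/6.81)*100 = 15.6415 %


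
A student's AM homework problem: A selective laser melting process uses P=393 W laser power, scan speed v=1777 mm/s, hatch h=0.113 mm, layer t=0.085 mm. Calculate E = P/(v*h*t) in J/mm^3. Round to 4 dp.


E = 393 / (1777*0.113*0.085) = 23.0254 J/mm^3


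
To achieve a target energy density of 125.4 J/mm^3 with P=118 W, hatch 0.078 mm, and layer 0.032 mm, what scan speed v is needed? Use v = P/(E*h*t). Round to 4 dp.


v = 118 / (125.4*0.078*0.032) = 376.9987 mm/s


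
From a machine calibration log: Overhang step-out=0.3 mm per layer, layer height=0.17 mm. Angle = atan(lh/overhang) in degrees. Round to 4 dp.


angle = atan(0.17/0.3) = 29.5388 degrees


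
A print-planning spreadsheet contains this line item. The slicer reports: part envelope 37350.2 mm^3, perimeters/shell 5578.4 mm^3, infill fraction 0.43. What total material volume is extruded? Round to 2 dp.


V_infill = (37350.2 - 5578.4) * 0.43 = 13661.87
V_total = 5578.4 + 13661.87 = 19240.27 mm^3


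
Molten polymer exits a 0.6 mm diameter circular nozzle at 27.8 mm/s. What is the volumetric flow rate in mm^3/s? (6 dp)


A = pi*(0.6/2)^2 = 0.28274334 mm^2
Q = 0.28274334 * 27.8 = 7.860265 mm^3/s


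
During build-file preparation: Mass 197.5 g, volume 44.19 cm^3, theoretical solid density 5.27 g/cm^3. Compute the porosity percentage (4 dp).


rho_part = 197.5 / 44.19 = 4.46933695 g/cm^3
Porosity = (1 - 4.46933695/5.27)*100 = 15.1928 %


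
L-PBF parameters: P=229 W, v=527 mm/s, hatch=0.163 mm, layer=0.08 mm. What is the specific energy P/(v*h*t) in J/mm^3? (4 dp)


Build rate = 527 * 0.163 * 0.08 = 6.87208 mm^3/s
SE = 229 / 6.87208 = 33.3232 J/mm^3


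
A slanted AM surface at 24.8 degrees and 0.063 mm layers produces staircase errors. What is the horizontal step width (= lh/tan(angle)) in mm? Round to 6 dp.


step = 0.063 / tan(24.8) = 0.136344 mm


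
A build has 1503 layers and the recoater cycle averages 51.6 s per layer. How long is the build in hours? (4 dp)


t = 1503 * 51.6 / 3600 = 21.543 hrs


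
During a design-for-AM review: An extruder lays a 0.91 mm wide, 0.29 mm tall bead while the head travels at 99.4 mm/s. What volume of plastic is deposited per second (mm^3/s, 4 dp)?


Rate = 0.91 * 0.29 * 99.4 = 26.2317 mm^3/s


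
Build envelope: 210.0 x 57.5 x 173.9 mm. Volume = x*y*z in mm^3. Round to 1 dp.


V = 210.0 * 57.5 * 173.9 = 2099842.5 mm^3


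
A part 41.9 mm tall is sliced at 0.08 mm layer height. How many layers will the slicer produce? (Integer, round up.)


Layers = ceil(41.9/0.08) = 524


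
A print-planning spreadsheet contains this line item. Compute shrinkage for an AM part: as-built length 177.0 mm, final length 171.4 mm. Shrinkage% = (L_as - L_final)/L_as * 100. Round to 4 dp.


Shrinkage = ((177.0-171.4)/177.0)*100 = 3.1638 %


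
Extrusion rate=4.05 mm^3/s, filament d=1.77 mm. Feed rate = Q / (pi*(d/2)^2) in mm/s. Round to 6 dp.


A = pi*(1.77/2)^2 = 2.460574
v = 4.05 / 2.460574 = 1.645957 mm/s


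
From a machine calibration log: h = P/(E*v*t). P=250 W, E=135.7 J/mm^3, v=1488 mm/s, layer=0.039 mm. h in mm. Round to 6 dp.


h = 250 / (135.7*1488*0.039) = 0.031746 mm


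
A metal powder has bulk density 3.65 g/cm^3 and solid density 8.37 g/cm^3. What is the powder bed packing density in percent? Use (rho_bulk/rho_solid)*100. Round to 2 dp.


Packing = (3.65/8.37)*100 = 43.61 %


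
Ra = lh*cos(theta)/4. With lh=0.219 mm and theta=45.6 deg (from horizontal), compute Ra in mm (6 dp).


Ra = 0.219 * cos(45.6) / 4 = 0.038307 mm


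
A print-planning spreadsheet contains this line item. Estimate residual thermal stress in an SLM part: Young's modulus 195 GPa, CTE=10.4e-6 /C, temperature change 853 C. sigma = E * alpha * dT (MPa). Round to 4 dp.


sigma = 195*1000 * 10.4e-6 * 853 = 1729.884 MPa


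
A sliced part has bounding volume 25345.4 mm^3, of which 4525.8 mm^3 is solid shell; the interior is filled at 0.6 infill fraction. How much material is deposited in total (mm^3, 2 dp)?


V_infill = (25345.4 - 4525.8) * 0.6 = 12491.76
V_total = 4525.8 + 12491.76 = 17017.56 mm^3


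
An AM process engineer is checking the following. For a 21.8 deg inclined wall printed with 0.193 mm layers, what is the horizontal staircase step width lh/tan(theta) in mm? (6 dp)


step = 0.193 / tan(21.8) = 0.482534 mm


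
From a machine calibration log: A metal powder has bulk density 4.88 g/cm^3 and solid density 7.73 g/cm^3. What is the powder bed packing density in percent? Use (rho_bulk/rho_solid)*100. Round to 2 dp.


Packing = (4.88/7.73)*100 = 63.13 %


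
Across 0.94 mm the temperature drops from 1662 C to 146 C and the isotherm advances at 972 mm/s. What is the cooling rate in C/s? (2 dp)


G = (1662-146)/0.94 = 1612.76595745 C/mm
CR = 1612.76595745 * 972 = 1567608.51 C/s


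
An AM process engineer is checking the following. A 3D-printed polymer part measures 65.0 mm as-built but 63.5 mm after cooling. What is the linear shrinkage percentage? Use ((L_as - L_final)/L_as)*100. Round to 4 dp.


Shrinkage = ((65.0-63.5)/65.0)*100 = 2.3077 %


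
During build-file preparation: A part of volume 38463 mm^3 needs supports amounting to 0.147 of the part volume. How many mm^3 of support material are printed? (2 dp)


V_support = 38463 * 0.147 = 5654.06 mm^3


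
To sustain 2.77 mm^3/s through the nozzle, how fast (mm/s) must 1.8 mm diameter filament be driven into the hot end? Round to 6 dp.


A = pi*(1.8/2)^2 = 2.54469
v = 2.77 / 2.54469 = 1.088541 mm/s


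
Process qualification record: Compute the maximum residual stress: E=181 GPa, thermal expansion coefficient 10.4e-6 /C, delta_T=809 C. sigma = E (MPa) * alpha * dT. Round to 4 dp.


sigma = 181*1000 * 10.4e-6 * 809 = 1522.8616 MPa


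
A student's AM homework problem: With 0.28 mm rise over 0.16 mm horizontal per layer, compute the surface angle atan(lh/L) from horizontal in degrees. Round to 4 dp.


angle = atan(0.28/0.16) = 60.2551 degrees


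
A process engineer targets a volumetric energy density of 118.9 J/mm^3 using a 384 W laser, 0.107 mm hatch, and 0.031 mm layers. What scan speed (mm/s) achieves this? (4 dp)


v = 384 / (118.9*0.107*0.031) = 973.6523 mm/s


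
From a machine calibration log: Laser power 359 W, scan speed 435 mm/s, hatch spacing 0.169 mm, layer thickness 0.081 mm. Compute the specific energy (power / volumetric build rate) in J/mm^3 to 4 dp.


Build rate = 435 * 0.169 * 0.081 = 5.954715 mm^3/s
SE = 359 / 5.954715 = 60.2884 J/mm^3


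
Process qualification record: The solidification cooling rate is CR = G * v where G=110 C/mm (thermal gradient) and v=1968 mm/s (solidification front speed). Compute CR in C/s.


CR = 110 * 1968 = 216480 C/s


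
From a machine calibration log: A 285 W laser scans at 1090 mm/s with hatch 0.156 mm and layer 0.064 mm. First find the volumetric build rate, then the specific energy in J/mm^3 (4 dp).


Build rate = 1090 * 0.156 * 0.064 = 10.88256 mm^3/s
SE = 285 / 10.88256 = 26.1887 J/mm^3


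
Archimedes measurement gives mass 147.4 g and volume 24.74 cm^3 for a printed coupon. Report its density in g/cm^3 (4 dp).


rho = 147.4 / 24.74 = 5.958 g/cm^3


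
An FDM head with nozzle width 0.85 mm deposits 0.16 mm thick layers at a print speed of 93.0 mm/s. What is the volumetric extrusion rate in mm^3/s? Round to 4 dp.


Rate = 0.85 * 0.16 * 93.0 = 12.648 mm^3/s


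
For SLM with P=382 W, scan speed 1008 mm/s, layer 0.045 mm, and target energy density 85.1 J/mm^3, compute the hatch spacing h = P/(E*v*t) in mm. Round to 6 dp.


h = 382 / (85.1*1008*0.045) = 0.09896 mm


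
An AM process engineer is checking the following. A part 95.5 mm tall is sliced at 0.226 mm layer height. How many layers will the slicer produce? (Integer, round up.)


Layers = ceil(95.5/0.226) = 423


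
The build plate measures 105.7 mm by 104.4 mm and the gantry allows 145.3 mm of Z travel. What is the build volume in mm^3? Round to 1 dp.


V = 105.7 * 104.4 * 145.3 = 1603397.1 mm^3


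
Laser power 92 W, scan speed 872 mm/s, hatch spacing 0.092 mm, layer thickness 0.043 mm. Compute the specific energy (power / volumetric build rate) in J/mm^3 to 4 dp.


Build rate = 872 * 0.092 * 0.043 = 3.449632 mm^3/s
SE = 92 / 3.449632 = 26.6695 J/mm^3


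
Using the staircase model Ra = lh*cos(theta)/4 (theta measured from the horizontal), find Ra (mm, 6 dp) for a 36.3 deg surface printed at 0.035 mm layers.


Ra = 0.035 * cos(36.3) / 4 = 0.007052 mm


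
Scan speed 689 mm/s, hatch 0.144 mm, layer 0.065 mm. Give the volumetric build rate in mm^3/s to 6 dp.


Rate = 689 * 0.144 * 0.065 = 6.44904 mm^3/s


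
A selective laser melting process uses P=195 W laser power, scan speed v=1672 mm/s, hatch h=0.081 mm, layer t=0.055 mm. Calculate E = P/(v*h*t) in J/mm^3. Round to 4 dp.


E = 195 / (1672*0.081*0.055) = 26.1789 J/mm^3


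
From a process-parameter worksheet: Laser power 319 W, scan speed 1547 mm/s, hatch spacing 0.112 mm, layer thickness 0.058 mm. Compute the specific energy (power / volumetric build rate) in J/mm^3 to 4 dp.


Build rate = 1547 * 0.112 * 0.058 = 10.049312 mm^3/s
SE = 319 / 10.049312 = 31.7435 J/mm^3


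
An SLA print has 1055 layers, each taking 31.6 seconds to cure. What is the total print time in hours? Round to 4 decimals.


t = 1055 * 31.6 / 3600 = 9.2606 hrs


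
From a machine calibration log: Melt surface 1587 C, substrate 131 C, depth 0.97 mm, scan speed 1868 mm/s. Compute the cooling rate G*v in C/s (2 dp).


G = (1587-131)/0.97 = 1501.03092784 C/mm
CR = 1501.03092784 * 1868 = 2803925.77 C/s


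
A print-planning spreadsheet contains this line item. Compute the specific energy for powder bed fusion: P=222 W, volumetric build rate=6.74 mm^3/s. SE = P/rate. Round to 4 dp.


SE = 222 / 6.74 = 32.9377 J/mm^3


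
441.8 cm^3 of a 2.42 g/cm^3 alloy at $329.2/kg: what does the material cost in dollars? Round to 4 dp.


Mass = 441.8*2.42/1000 = 1.069156 kg
Cost = 1.069156 * 329.2 = 351.9662 $


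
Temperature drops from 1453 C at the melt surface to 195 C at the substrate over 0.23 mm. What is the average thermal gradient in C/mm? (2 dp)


G = (1453-195)/0.23 = 5469.57 C/mm
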